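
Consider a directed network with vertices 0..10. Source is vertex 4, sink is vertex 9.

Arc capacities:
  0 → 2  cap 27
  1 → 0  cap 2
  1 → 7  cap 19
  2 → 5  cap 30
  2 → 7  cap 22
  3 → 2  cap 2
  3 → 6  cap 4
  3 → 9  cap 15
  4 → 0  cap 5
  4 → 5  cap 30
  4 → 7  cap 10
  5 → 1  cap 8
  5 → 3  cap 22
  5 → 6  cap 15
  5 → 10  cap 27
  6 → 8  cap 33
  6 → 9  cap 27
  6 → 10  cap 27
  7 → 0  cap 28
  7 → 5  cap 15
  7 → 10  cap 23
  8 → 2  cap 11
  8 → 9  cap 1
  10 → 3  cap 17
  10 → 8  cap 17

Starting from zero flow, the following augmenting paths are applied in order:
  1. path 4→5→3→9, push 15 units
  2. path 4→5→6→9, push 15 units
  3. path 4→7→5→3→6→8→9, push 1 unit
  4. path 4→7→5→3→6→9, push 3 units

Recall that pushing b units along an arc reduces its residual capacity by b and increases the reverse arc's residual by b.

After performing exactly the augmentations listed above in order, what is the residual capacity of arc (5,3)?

Residual capacity of (5,3): 3

after path 1 (4→5→3→9, push 15): res(5,3)=7
after path 2 (4→5→6→9, push 15): res(5,3)=7
after path 3 (4→7→5→3→6→8→9, push 1): res(5,3)=6
after path 4 (4→7→5→3→6→9, push 3): res(5,3)=3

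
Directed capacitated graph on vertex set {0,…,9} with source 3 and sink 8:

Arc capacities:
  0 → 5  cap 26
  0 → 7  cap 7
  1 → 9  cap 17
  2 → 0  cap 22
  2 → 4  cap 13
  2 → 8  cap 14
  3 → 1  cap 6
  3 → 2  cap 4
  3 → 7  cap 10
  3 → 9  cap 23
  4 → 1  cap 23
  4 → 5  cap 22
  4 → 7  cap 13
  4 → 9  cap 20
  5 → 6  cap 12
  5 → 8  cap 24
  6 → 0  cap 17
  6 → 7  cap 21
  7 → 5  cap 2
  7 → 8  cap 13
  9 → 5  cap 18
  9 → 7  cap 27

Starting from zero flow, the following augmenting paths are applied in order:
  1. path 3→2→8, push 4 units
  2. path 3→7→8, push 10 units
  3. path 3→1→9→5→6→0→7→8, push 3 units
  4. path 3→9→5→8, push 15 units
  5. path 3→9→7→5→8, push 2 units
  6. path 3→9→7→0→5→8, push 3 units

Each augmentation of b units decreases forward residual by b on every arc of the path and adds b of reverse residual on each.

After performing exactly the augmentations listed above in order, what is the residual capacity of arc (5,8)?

Residual capacity of (5,8): 4

after path 1 (3→2→8, push 4): res(5,8)=24
after path 2 (3→7→8, push 10): res(5,8)=24
after path 3 (3→1→9→5→6→0→7→8, push 3): res(5,8)=24
after path 4 (3→9→5→8, push 15): res(5,8)=9
after path 5 (3→9→7→5→8, push 2): res(5,8)=7
after path 6 (3→9→7→0→5→8, push 3): res(5,8)=4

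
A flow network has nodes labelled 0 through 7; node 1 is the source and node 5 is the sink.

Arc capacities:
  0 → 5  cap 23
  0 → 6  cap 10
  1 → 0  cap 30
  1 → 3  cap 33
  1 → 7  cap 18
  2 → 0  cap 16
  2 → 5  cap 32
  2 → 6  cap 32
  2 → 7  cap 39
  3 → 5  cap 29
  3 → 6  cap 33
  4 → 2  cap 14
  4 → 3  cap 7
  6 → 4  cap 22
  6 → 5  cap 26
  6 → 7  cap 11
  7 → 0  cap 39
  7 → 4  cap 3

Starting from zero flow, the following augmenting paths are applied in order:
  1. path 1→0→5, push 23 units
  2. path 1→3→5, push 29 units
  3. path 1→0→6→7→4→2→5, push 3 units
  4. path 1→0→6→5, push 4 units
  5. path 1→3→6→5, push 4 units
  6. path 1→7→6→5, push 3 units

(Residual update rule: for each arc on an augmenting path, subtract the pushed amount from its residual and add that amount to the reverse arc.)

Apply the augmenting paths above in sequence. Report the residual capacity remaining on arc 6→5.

Residual capacity of (6,5): 15

after path 1 (1→0→5, push 23): res(6,5)=26
after path 2 (1→3→5, push 29): res(6,5)=26
after path 3 (1→0→6→7→4→2→5, push 3): res(6,5)=26
after path 4 (1→0→6→5, push 4): res(6,5)=22
after path 5 (1→3→6→5, push 4): res(6,5)=18
after path 6 (1→7→6→5, push 3): res(6,5)=15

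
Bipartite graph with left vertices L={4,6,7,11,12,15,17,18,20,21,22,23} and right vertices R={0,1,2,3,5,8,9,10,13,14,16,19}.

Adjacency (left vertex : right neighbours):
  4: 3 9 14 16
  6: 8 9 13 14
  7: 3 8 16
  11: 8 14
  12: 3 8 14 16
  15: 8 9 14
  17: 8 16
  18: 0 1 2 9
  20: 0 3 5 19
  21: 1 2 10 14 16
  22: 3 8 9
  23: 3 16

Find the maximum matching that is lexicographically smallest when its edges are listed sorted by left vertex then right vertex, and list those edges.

Lex-smallest maximum matching: {(4,3), (6,13), (7,8), (11,14), (12,16), (15,9), (18,0), (20,5), (21,1)}

|M| = 9 (so the lex-smallest maximum matching has 9 edges)
process left vertices in ascending order; for each, take the smallest-labelled available neighbour that still permits 9 edges overall, or leave it unmatched if none does
lex-smallest matching: {4-3, 6-13, 7-8, 11-14, 12-16, 15-9, 18-0, 20-5, 21-1}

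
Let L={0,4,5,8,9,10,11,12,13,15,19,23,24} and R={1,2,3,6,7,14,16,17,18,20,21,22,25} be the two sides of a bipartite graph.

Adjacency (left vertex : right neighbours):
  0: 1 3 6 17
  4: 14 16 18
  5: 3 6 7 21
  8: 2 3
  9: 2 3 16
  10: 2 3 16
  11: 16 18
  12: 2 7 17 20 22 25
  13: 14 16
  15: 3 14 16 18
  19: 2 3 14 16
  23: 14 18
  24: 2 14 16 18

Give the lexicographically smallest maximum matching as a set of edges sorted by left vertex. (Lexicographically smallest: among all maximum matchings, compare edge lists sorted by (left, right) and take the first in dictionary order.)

|M| = 8 (so the lex-smallest maximum matching has 8 edges)
process left vertices in ascending order; for each, take the smallest-labelled available neighbour that still permits 8 edges overall, or leave it unmatched if none does
lex-smallest matching: {0-1, 4-14, 5-6, 8-2, 9-3, 10-16, 11-18, 12-7}

Lex-smallest maximum matching: {(0,1), (4,14), (5,6), (8,2), (9,3), (10,16), (11,18), (12,7)}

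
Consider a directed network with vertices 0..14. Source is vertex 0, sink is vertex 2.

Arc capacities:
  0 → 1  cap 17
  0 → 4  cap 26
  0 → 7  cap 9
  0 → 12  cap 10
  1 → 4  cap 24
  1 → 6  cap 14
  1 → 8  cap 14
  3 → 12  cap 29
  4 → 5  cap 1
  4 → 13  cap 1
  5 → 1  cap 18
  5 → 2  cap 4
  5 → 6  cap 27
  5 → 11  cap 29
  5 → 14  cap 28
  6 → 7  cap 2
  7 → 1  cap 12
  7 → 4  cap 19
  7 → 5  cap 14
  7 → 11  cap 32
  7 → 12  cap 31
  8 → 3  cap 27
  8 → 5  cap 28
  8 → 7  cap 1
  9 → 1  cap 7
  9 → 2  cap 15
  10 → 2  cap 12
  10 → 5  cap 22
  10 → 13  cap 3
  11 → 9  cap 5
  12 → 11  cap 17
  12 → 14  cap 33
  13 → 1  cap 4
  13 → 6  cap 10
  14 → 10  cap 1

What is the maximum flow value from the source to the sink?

Maximum flow value: 10

augment #1: 0→4→5→2 bottleneck 1, total now 1
augment #2: 0→7→5→2 bottleneck 3, total now 4
augment #3: 0→7→11→9→2 bottleneck 5, total now 9
augment #4: 0→12→14→10→2 bottleneck 1, total now 10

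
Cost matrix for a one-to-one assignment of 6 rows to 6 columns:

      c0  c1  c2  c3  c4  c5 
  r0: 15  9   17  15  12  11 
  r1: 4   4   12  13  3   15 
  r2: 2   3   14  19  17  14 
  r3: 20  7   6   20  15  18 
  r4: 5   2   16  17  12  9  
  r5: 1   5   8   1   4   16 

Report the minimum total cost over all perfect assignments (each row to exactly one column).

Minimum assignment cost: 25

optimal assignment: row0→col5 (cost 11), row1→col4 (cost 3), row2→col0 (cost 2), row3→col2 (cost 6), row4→col1 (cost 2), row5→col3 (cost 1)
total = 11 + 3 + 2 + 6 + 2 + 1 = 25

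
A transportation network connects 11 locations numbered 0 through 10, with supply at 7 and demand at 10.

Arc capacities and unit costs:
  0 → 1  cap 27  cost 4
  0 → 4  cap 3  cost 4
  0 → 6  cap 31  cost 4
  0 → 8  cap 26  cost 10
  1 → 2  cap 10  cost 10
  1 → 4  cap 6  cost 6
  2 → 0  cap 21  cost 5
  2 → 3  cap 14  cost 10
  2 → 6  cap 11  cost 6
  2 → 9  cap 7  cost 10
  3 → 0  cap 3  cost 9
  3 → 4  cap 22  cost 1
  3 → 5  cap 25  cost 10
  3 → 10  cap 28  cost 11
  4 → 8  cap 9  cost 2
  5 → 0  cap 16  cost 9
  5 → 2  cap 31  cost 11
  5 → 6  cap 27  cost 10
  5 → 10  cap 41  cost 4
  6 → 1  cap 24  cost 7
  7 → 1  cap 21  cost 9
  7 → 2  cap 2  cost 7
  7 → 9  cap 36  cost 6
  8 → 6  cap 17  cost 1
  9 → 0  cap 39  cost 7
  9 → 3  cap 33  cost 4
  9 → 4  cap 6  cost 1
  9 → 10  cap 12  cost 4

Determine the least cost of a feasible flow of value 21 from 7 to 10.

Minimum cost for 21 units: 309

shortest-cost path #1: 7→9→10 push 12 @ unit cost 10 (adds 120)
shortest-cost path #2: 7→9→3→10 push 9 @ unit cost 21 (adds 189)
total cost = 309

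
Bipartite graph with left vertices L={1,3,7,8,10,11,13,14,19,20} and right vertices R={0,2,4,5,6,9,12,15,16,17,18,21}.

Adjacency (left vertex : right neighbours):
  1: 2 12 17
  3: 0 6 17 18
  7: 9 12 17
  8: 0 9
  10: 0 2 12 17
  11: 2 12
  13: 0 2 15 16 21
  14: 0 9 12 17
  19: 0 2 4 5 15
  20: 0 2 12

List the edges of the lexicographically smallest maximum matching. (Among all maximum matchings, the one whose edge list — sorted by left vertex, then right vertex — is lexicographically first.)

|M| = 8 (so the lex-smallest maximum matching has 8 edges)
process left vertices in ascending order; for each, take the smallest-labelled available neighbour that still permits 8 edges overall, or leave it unmatched if none does
lex-smallest matching: {1-2, 3-6, 7-9, 8-0, 10-12, 13-15, 14-17, 19-4}

Lex-smallest maximum matching: {(1,2), (3,6), (7,9), (8,0), (10,12), (13,15), (14,17), (19,4)}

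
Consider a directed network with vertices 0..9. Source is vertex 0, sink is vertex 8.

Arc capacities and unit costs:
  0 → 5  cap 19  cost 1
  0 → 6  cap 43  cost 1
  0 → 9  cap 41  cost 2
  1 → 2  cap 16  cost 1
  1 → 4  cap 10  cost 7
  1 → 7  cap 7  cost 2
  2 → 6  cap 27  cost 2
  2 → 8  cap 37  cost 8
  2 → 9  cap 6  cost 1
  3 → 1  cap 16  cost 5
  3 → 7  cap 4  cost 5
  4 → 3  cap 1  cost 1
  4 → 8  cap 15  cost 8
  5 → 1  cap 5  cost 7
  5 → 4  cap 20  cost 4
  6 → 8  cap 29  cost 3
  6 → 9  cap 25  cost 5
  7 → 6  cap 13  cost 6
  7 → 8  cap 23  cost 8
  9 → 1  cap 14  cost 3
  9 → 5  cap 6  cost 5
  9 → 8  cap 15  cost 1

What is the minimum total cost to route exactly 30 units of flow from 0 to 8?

shortest-cost path #1: 0→9→8 push 15 @ unit cost 3 (adds 45)
shortest-cost path #2: 0→6→8 push 15 @ unit cost 4 (adds 60)
total cost = 105

Minimum cost for 30 units: 105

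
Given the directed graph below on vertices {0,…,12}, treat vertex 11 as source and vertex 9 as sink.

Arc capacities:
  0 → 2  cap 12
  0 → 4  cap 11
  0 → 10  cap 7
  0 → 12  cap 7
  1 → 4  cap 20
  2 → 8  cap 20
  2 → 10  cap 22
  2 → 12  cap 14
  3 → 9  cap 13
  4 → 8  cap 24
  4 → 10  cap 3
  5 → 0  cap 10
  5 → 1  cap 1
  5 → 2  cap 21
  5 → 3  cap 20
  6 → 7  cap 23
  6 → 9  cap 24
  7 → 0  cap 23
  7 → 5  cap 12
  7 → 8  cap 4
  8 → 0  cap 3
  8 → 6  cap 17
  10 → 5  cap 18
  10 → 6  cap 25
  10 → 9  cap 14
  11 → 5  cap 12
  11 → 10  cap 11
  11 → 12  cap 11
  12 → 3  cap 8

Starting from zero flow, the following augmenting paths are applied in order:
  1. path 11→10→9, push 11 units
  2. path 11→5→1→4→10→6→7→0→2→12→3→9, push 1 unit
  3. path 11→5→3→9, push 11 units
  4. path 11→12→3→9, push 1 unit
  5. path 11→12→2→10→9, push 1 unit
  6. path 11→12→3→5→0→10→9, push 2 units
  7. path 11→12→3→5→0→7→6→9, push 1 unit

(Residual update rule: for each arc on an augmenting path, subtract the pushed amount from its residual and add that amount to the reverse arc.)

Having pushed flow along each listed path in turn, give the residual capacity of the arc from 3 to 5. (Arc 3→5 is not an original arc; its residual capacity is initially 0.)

after path 1 (11→10→9, push 11): res(3,5)=0
after path 2 (11→5→1→4→10→6→7→0→2→12→3→9, push 1): res(3,5)=0
after path 3 (11→5→3→9, push 11): res(3,5)=11
after path 4 (11→12→3→9, push 1): res(3,5)=11
after path 5 (11→12→2→10→9, push 1): res(3,5)=11
after path 6 (11→12→3→5→0→10→9, push 2): res(3,5)=9
after path 7 (11→12→3→5→0→7→6→9, push 1): res(3,5)=8

Residual capacity of (3,5): 8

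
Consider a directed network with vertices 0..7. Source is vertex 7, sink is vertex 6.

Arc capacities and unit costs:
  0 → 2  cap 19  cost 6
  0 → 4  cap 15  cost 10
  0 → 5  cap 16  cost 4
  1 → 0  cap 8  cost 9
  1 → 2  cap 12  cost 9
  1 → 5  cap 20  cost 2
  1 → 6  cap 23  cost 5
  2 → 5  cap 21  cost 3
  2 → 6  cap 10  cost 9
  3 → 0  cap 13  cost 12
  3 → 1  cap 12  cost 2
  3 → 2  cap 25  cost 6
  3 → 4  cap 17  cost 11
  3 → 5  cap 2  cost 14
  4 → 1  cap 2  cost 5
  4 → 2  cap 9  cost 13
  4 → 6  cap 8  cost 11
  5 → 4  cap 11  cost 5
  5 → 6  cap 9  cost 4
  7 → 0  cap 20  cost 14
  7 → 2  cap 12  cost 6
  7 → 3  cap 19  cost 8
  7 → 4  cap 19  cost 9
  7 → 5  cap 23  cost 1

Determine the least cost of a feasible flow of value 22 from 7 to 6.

shortest-cost path #1: 7→5→6 push 9 @ unit cost 5 (adds 45)
shortest-cost path #2: 7→2→6 push 10 @ unit cost 15 (adds 150)
shortest-cost path #3: 7→3→1→6 push 3 @ unit cost 15 (adds 45)
total cost = 240

Minimum cost for 22 units: 240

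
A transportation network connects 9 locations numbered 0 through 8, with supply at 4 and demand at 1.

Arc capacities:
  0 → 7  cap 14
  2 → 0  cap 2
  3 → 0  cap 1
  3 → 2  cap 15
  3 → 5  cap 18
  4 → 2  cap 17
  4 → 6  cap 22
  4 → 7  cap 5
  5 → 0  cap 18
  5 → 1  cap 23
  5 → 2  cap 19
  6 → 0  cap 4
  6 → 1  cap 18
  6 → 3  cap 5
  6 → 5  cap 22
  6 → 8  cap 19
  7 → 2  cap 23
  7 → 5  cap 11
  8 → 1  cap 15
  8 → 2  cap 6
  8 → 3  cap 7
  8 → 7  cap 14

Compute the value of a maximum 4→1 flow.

augment #1: 4→6→1 bottleneck 18, total now 18
augment #2: 4→6→5→1 bottleneck 4, total now 22
augment #3: 4→7→5→1 bottleneck 5, total now 27
augment #4: 4→2→0→7→5→1 bottleneck 2, total now 29

Maximum flow value: 29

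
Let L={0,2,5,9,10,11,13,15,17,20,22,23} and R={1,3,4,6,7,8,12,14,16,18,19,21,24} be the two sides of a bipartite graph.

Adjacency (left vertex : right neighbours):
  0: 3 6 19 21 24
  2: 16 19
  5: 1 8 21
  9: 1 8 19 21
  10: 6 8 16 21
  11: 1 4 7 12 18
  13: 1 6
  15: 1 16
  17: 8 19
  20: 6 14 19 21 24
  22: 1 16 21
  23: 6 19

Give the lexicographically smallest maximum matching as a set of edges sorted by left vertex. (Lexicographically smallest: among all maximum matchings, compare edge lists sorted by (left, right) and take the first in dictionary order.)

Lex-smallest maximum matching: {(0,3), (2,16), (5,1), (9,8), (10,6), (11,4), (17,19), (20,14), (22,21)}

|M| = 9 (so the lex-smallest maximum matching has 9 edges)
process left vertices in ascending order; for each, take the smallest-labelled available neighbour that still permits 9 edges overall, or leave it unmatched if none does
lex-smallest matching: {0-3, 2-16, 5-1, 9-8, 10-6, 11-4, 17-19, 20-14, 22-21}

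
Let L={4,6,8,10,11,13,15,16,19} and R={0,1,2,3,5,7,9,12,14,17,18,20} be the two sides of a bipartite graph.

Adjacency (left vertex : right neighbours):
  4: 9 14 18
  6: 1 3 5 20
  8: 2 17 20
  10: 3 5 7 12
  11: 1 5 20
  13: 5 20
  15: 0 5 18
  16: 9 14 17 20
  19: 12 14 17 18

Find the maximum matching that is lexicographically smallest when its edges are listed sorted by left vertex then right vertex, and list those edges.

|M| = 9 (so the lex-smallest maximum matching has 9 edges)
process left vertices in ascending order; for each, take the smallest-labelled available neighbour that still permits 9 edges overall, or leave it unmatched if none does
lex-smallest matching: {4-9, 6-1, 8-2, 10-3, 11-5, 13-20, 15-0, 16-14, 19-12}

Lex-smallest maximum matching: {(4,9), (6,1), (8,2), (10,3), (11,5), (13,20), (15,0), (16,14), (19,12)}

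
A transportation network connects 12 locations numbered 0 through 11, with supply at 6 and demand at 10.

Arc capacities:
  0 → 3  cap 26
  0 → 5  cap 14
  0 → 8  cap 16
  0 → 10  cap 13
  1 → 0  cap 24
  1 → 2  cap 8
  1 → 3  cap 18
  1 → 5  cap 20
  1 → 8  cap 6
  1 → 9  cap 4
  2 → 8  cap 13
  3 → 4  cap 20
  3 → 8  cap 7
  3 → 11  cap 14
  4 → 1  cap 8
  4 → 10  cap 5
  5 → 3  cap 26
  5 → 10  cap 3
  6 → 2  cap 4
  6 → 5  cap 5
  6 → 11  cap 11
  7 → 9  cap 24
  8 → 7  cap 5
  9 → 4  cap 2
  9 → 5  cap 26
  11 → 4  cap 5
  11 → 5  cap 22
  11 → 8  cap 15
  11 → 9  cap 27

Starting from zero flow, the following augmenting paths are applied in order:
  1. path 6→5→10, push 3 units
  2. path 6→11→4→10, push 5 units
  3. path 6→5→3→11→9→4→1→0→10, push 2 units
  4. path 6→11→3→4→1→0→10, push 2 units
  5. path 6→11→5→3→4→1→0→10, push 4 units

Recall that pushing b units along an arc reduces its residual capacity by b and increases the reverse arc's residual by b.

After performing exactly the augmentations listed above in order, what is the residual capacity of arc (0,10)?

Residual capacity of (0,10): 5

after path 1 (6→5→10, push 3): res(0,10)=13
after path 2 (6→11→4→10, push 5): res(0,10)=13
after path 3 (6→5→3→11→9→4→1→0→10, push 2): res(0,10)=11
after path 4 (6→11→3→4→1→0→10, push 2): res(0,10)=9
after path 5 (6→11→5→3→4→1→0→10, push 4): res(0,10)=5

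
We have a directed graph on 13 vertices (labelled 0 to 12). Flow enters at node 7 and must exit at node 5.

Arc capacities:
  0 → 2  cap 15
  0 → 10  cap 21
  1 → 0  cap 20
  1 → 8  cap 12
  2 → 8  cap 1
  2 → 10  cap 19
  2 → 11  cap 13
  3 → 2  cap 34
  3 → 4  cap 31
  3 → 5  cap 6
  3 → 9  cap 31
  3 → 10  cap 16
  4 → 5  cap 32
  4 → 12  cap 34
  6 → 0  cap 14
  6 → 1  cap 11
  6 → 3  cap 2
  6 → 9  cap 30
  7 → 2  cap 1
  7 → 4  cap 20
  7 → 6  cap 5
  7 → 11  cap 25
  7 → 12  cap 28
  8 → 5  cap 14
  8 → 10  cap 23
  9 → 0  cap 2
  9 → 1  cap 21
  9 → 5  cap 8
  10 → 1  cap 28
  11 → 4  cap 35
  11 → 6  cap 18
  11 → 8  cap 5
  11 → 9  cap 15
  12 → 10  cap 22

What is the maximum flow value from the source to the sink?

Maximum flow value: 56

augment #1: 7→4→5 bottleneck 20, total now 20
augment #2: 7→2→8→5 bottleneck 1, total now 21
augment #3: 7→6→3→5 bottleneck 2, total now 23
augment #4: 7→6→9→5 bottleneck 3, total now 26
augment #5: 7→11→4→5 bottleneck 12, total now 38
augment #6: 7→11→8→5 bottleneck 5, total now 43
augment #7: 7→11→9→5 bottleneck 5, total now 48
augment #8: 7→11→6→1→8→5 bottleneck 3, total now 51
augment #9: 7→12→10→1→8→5 bottleneck 5, total now 56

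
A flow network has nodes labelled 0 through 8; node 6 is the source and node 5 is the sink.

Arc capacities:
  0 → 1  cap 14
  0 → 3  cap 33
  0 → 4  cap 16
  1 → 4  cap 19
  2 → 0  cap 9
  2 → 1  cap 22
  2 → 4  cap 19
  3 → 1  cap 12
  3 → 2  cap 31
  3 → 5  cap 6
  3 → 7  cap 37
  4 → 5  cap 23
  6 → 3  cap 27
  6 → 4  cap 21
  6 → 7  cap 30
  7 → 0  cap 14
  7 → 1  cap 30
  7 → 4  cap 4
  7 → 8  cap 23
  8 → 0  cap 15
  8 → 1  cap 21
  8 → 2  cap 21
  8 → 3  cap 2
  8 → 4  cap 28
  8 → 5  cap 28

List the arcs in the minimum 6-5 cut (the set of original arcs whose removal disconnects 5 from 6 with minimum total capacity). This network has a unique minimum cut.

augment #1: 6→3→5 push 6
augment #2: 6→4→5 push 21
augment #3: 6→7→4→5 push 2
augment #4: 6→7→8→5 push 23
max flow = 52; residual-reachable set from 6 gives S-side
cut edges (S→T): {(3,5), (4,5), (7,8)} total cap 52

Min-cut arcs: {(3,5), (4,5), (7,8)} (total capacity 52)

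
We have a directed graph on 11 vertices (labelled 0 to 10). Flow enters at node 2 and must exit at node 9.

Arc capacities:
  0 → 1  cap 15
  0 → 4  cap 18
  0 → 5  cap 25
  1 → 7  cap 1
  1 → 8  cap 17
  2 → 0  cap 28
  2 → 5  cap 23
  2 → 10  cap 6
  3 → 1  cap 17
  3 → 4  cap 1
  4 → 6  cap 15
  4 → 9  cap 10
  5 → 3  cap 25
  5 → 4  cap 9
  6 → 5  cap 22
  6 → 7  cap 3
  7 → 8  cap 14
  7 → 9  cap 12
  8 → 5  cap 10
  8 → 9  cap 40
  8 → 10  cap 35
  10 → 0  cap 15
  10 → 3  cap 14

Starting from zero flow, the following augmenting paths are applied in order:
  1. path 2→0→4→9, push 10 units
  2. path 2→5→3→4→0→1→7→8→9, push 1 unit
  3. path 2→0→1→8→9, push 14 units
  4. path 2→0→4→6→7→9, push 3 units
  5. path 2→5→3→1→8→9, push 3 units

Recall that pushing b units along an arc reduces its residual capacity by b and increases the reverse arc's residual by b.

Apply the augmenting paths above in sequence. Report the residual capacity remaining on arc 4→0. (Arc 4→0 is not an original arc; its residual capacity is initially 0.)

Residual capacity of (4,0): 12

after path 1 (2→0→4→9, push 10): res(4,0)=10
after path 2 (2→5→3→4→0→1→7→8→9, push 1): res(4,0)=9
after path 3 (2→0→1→8→9, push 14): res(4,0)=9
after path 4 (2→0→4→6→7→9, push 3): res(4,0)=12
after path 5 (2→5→3→1→8→9, push 3): res(4,0)=12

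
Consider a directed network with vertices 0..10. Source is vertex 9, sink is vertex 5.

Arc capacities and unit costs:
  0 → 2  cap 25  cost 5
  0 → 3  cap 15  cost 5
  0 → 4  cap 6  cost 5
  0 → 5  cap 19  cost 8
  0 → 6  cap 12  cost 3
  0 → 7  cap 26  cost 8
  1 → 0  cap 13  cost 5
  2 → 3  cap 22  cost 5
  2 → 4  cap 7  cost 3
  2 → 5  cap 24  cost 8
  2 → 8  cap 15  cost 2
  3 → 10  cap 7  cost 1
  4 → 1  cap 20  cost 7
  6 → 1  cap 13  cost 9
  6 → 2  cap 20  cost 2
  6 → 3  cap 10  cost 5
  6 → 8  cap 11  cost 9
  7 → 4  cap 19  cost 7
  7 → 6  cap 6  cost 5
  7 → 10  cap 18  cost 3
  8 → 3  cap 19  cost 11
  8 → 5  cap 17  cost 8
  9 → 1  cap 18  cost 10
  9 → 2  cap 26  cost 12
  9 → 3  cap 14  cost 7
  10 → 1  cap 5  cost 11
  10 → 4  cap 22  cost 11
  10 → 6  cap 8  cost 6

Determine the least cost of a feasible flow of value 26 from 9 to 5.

Minimum cost for 26 units: 524

shortest-cost path #1: 9→2→5 push 24 @ unit cost 20 (adds 480)
shortest-cost path #2: 9→2→8→5 push 2 @ unit cost 22 (adds 44)
total cost = 524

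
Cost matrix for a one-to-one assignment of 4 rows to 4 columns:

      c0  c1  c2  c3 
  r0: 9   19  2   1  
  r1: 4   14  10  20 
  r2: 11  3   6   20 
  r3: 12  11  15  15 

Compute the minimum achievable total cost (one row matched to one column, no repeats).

Minimum assignment cost: 22

optimal assignment: row0→col3 (cost 1), row1→col0 (cost 4), row2→col2 (cost 6), row3→col1 (cost 11)
total = 1 + 4 + 6 + 11 = 22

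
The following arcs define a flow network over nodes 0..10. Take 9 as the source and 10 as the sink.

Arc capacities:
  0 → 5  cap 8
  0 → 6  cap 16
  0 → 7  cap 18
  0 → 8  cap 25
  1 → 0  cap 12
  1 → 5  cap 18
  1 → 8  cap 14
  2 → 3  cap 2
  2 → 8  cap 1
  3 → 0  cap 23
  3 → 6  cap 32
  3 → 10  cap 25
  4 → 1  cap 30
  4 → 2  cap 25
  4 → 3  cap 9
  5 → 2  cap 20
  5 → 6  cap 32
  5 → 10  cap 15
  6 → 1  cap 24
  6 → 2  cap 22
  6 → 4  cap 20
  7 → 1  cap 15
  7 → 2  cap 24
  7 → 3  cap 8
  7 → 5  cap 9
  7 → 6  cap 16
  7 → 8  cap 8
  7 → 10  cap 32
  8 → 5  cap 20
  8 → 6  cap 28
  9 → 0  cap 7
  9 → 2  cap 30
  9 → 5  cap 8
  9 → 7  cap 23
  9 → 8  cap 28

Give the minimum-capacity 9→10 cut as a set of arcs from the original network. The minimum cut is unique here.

Min-cut arcs: {(2,3), (4,3), (5,10), (7,3), (7,10)} (total capacity 66)

augment #1: 9→5→10 push 8
augment #2: 9→7→10 push 23
augment #3: 9→0→5→10 push 7
augment #4: 9→2→3→10 push 2
augment #5: 9→8→5→0→7→10 push 7
augment #6: 9→8→6→4→3→10 push 9
augment #7: 9→8→6→1→0→7→10 push 2
augment #8: 9→8→6→1→0→7→3→10 push 8
max flow = 66; residual-reachable set from 9 gives S-side
cut edges (S→T): {(2,3), (4,3), (5,10), (7,3), (7,10)} total cap 66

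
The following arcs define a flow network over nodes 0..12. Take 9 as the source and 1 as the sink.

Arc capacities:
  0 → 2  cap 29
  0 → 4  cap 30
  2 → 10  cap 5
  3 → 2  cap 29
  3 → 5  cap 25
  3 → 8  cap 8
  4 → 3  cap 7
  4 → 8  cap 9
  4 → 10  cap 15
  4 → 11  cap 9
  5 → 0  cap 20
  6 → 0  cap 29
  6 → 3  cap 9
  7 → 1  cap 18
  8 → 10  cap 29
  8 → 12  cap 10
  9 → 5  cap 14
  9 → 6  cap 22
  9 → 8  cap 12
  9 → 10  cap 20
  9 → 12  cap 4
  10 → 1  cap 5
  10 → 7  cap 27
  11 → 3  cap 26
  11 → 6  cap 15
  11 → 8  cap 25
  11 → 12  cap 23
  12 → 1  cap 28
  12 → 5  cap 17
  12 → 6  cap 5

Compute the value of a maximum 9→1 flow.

augment #1: 9→10→1 bottleneck 5, total now 5
augment #2: 9→12→1 bottleneck 4, total now 9
augment #3: 9→8→12→1 bottleneck 10, total now 19
augment #4: 9→10→7→1 bottleneck 15, total now 34
augment #5: 9→8→10→7→1 bottleneck 2, total now 36
augment #6: 9→5→0→2→10→7→1 bottleneck 1, total now 37
augment #7: 9→5→0→4→11→12→1 bottleneck 9, total now 46

Maximum flow value: 46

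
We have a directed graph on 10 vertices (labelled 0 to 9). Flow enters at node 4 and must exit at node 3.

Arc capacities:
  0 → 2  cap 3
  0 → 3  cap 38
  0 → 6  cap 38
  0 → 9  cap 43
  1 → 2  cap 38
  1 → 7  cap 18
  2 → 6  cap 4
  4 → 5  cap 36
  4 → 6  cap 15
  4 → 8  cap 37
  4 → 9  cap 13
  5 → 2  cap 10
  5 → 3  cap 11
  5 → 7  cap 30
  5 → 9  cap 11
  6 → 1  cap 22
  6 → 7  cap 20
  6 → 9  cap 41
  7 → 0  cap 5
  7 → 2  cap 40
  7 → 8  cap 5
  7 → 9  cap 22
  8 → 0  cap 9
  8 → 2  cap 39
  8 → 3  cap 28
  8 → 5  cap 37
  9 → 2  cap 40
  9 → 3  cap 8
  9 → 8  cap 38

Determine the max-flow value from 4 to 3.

Maximum flow value: 61

augment #1: 4→5→3 bottleneck 11, total now 11
augment #2: 4→8→3 bottleneck 28, total now 39
augment #3: 4→9→3 bottleneck 8, total now 47
augment #4: 4→8→0→3 bottleneck 9, total now 56
augment #5: 4→5→7→0→3 bottleneck 5, total now 61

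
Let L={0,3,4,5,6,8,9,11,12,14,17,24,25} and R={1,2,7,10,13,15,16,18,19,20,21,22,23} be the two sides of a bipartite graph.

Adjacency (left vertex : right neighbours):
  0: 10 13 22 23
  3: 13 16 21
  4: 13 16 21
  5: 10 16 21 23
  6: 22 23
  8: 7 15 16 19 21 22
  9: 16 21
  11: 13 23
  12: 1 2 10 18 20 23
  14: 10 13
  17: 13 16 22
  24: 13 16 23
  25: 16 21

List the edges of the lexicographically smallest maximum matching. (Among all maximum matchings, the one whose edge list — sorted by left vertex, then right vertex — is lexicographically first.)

Lex-smallest maximum matching: {(0,10), (3,13), (4,16), (5,21), (6,22), (8,7), (11,23), (12,1)}

|M| = 8 (so the lex-smallest maximum matching has 8 edges)
process left vertices in ascending order; for each, take the smallest-labelled available neighbour that still permits 8 edges overall, or leave it unmatched if none does
lex-smallest matching: {0-10, 3-13, 4-16, 5-21, 6-22, 8-7, 11-23, 12-1}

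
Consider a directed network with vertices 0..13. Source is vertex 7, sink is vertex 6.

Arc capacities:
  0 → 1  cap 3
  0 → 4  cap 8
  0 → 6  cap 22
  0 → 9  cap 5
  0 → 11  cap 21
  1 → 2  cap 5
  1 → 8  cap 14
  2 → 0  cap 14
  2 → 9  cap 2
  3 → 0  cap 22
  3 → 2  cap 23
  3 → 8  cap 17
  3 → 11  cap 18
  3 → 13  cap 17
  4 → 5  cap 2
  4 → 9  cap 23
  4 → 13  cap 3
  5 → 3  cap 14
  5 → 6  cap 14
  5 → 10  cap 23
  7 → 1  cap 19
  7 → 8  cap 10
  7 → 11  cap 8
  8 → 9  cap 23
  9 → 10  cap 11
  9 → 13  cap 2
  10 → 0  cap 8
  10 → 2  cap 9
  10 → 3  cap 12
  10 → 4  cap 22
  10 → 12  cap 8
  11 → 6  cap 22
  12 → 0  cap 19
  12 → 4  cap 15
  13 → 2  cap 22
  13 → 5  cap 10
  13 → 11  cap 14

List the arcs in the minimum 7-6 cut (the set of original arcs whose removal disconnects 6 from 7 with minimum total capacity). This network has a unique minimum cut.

augment #1: 7→11→6 push 8
augment #2: 7→1→2→0→6 push 5
augment #3: 7→8→9→10→0→6 push 8
augment #4: 7→8→9→13→5→6 push 2
augment #5: 7→1→8→9→10→2→0→6 push 3
max flow = 26; residual-reachable set from 7 gives S-side
cut edges (S→T): {(1,2), (7,11), (9,10), (9,13)} total cap 26

Min-cut arcs: {(1,2), (7,11), (9,10), (9,13)} (total capacity 26)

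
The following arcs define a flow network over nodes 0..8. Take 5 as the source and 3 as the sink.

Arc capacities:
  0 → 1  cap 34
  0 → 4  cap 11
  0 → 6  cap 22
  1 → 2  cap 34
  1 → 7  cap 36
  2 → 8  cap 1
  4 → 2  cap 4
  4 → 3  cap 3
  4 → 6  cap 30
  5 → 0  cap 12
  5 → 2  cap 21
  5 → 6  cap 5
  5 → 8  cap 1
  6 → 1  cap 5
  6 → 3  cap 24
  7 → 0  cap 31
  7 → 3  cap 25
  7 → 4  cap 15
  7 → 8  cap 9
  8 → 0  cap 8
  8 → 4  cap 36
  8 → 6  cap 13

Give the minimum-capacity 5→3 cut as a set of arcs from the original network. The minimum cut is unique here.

Min-cut arcs: {(2,8), (5,0), (5,6), (5,8)} (total capacity 19)

augment #1: 5→6→3 push 5
augment #2: 5→0→4→3 push 3
augment #3: 5→0→6→3 push 9
augment #4: 5→8→6→3 push 1
augment #5: 5→2→8→6→3 push 1
max flow = 19; residual-reachable set from 5 gives S-side
cut edges (S→T): {(2,8), (5,0), (5,6), (5,8)} total cap 19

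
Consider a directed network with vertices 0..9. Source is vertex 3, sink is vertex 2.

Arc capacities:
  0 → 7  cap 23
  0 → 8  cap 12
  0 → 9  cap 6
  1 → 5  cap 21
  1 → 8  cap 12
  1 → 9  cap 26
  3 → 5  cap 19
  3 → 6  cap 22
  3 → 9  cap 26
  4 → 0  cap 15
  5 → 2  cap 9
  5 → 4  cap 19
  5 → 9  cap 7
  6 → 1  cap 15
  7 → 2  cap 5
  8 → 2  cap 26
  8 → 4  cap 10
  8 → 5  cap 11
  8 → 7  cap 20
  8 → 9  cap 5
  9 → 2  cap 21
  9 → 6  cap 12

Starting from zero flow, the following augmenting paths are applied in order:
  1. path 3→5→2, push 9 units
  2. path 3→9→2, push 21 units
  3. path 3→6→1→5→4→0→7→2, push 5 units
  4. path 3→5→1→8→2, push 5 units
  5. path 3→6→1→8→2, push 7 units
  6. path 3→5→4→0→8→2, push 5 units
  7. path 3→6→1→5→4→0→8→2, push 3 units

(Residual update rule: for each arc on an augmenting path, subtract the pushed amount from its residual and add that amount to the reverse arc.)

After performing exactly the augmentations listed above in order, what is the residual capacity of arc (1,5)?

after path 1 (3→5→2, push 9): res(1,5)=21
after path 2 (3→9→2, push 21): res(1,5)=21
after path 3 (3→6→1→5→4→0→7→2, push 5): res(1,5)=16
after path 4 (3→5→1→8→2, push 5): res(1,5)=21
after path 5 (3→6→1→8→2, push 7): res(1,5)=21
after path 6 (3→5→4→0→8→2, push 5): res(1,5)=21
after path 7 (3→6→1→5→4→0→8→2, push 3): res(1,5)=18

Residual capacity of (1,5): 18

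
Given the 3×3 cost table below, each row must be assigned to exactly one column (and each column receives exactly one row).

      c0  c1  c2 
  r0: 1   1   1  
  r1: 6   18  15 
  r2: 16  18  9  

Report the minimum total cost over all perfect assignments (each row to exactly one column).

optimal assignment: row0→col1 (cost 1), row1→col0 (cost 6), row2→col2 (cost 9)
total = 1 + 6 + 9 = 16

Minimum assignment cost: 16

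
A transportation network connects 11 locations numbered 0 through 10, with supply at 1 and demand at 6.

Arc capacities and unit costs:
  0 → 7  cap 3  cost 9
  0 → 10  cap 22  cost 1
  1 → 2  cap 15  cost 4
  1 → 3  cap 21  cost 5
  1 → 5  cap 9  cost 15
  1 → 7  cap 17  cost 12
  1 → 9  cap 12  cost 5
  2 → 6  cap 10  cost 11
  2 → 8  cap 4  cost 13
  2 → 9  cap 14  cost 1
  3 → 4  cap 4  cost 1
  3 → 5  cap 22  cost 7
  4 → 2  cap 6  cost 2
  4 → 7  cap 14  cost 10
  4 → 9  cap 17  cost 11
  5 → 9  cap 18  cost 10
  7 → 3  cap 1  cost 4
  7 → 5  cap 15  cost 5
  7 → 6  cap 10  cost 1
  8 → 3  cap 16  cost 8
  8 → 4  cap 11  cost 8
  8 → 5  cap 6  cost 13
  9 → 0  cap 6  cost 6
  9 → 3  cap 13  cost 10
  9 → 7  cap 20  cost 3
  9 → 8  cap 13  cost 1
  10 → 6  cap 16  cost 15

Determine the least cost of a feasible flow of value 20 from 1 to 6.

Minimum cost for 20 units: 240

shortest-cost path #1: 1→9→7→6 push 10 @ unit cost 9 (adds 90)
shortest-cost path #2: 1→2→6 push 10 @ unit cost 15 (adds 150)
total cost = 240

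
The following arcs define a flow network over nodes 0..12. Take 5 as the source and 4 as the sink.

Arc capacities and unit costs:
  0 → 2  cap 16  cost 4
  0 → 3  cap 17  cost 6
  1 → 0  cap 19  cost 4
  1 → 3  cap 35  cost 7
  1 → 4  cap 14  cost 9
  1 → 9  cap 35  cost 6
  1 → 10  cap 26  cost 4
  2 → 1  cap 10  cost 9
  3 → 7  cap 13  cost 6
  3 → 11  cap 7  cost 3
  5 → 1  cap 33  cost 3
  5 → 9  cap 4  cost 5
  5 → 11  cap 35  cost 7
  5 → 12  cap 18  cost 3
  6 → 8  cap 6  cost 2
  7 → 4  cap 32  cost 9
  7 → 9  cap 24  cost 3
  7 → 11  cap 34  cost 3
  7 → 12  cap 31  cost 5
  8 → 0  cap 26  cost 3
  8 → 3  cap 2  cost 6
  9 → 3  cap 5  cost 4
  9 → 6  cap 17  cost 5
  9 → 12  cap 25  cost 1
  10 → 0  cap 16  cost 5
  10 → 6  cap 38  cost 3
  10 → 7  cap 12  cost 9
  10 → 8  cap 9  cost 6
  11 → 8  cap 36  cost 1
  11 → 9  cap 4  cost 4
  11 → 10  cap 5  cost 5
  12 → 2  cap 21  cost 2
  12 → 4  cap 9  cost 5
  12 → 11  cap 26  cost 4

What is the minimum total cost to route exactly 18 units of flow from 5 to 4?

Minimum cost for 18 units: 180

shortest-cost path #1: 5→12→4 push 9 @ unit cost 8 (adds 72)
shortest-cost path #2: 5→1→4 push 9 @ unit cost 12 (adds 108)
total cost = 180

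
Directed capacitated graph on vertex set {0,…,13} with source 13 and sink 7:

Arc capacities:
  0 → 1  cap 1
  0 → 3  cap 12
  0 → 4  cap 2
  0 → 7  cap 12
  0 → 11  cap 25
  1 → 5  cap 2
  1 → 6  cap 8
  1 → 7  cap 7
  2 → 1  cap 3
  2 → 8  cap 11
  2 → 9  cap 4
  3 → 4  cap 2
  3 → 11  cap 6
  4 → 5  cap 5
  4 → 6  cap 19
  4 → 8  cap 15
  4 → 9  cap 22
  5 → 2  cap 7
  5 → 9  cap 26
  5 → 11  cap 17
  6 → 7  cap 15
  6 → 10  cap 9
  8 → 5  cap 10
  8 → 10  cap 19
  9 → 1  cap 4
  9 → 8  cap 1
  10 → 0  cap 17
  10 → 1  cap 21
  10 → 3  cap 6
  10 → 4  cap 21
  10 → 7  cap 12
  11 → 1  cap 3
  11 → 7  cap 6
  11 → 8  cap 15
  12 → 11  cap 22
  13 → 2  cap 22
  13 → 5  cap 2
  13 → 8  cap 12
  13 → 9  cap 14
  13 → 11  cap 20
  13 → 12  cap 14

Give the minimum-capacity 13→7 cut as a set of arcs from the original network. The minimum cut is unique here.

Min-cut arcs: {(2,1), (8,10), (9,1), (11,1), (11,7)} (total capacity 35)

augment #1: 13→11→7 push 6
augment #2: 13→2→1→7 push 3
augment #3: 13→8→10→7 push 12
augment #4: 13→9→1→7 push 4
augment #5: 13→11→1→6→7 push 3
augment #6: 13→2→8→10→0→7 push 7
max flow = 35; residual-reachable set from 13 gives S-side
cut edges (S→T): {(2,1), (8,10), (9,1), (11,1), (11,7)} total cap 35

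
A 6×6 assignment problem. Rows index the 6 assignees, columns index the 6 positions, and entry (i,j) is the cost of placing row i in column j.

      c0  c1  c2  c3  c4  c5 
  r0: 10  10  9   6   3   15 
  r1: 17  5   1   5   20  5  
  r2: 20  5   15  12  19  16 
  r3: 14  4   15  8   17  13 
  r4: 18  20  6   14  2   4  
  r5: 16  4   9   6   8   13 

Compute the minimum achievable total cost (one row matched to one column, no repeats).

optimal assignment: row0→col4 (cost 3), row1→col2 (cost 1), row2→col1 (cost 5), row3→col0 (cost 14), row4→col5 (cost 4), row5→col3 (cost 6)
total = 3 + 1 + 5 + 14 + 4 + 6 = 33

Minimum assignment cost: 33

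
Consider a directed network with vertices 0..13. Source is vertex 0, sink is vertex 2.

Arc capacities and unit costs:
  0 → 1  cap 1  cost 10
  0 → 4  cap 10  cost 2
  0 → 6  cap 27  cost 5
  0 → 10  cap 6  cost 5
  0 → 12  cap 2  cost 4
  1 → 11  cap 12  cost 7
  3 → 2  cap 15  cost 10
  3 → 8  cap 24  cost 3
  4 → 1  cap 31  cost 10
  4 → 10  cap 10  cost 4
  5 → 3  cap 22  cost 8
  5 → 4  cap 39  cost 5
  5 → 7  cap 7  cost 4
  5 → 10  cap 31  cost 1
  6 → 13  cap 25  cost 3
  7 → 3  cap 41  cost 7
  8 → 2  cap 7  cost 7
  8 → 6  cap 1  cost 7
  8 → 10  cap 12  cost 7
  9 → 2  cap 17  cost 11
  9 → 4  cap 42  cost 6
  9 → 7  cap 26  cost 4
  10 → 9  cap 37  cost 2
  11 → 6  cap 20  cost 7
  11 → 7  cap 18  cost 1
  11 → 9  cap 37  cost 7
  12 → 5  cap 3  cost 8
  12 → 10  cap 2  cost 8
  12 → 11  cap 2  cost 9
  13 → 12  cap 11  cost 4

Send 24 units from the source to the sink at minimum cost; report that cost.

shortest-cost path #1: 0→10→9→2 push 6 @ unit cost 18 (adds 108)
shortest-cost path #2: 0→4→10→9→2 push 10 @ unit cost 19 (adds 190)
shortest-cost path #3: 0→12→10→9→2 push 1 @ unit cost 25 (adds 25)
shortest-cost path #4: 0→12→5→3→2 push 1 @ unit cost 30 (adds 30)
shortest-cost path #5: 0→1→11→7→3→2 push 1 @ unit cost 35 (adds 35)
shortest-cost path #6: 0→6→13→12→5→3→2 push 2 @ unit cost 38 (adds 76)
shortest-cost path #7: 0→6→13→12→11→7→3→2 push 2 @ unit cost 39 (adds 78)
shortest-cost path #8: 0→6→13→12→10→9→7→3→2 push 1 @ unit cost 43 (adds 43)
total cost = 585

Minimum cost for 24 units: 585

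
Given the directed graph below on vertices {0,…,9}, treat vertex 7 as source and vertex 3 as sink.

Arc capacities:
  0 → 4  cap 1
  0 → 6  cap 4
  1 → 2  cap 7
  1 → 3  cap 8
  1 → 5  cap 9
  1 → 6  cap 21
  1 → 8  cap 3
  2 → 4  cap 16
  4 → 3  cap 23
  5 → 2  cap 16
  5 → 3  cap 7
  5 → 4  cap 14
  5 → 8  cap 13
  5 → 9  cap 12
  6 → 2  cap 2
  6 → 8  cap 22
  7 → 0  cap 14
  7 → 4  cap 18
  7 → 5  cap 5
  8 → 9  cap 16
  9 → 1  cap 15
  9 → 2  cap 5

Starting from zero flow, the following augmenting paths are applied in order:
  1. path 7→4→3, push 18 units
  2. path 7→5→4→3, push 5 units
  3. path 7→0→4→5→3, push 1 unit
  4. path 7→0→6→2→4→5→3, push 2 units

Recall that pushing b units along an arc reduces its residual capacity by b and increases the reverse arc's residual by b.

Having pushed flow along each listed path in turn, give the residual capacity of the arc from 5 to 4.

after path 1 (7→4→3, push 18): res(5,4)=14
after path 2 (7→5→4→3, push 5): res(5,4)=9
after path 3 (7→0→4→5→3, push 1): res(5,4)=10
after path 4 (7→0→6→2→4→5→3, push 2): res(5,4)=12

Residual capacity of (5,4): 12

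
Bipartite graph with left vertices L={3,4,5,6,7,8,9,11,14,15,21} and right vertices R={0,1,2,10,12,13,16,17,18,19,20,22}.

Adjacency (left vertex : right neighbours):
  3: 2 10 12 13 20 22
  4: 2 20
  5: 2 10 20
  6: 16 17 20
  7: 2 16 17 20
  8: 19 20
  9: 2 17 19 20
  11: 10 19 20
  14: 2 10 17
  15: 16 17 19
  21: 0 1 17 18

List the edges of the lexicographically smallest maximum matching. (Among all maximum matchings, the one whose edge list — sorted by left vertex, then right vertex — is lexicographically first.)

Lex-smallest maximum matching: {(3,12), (4,2), (5,10), (6,16), (7,17), (8,19), (9,20), (21,0)}

|M| = 8 (so the lex-smallest maximum matching has 8 edges)
process left vertices in ascending order; for each, take the smallest-labelled available neighbour that still permits 8 edges overall, or leave it unmatched if none does
lex-smallest matching: {3-12, 4-2, 5-10, 6-16, 7-17, 8-19, 9-20, 21-0}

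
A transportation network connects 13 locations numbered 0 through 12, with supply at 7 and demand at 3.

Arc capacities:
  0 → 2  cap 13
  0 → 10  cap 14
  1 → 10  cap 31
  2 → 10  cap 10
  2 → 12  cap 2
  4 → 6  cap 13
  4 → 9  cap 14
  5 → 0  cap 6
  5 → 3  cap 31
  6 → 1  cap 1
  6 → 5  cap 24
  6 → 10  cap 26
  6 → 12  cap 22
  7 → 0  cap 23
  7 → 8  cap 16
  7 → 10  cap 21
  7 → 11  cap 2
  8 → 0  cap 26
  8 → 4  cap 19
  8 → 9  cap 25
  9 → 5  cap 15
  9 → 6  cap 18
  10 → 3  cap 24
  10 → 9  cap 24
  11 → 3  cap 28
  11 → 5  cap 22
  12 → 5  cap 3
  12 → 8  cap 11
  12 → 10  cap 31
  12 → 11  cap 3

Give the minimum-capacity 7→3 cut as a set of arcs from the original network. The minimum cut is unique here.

Min-cut arcs: {(5,3), (7,11), (10,3), (12,11)} (total capacity 60)

augment #1: 7→10→3 push 21
augment #2: 7→11→3 push 2
augment #3: 7→0→10→3 push 3
augment #4: 7→8→9→5→3 push 15
augment #5: 7→0→2→12→5→3 push 2
augment #6: 7→8→4→6→5→3 push 1
augment #7: 7→0→10→9→6→5→3 push 11
augment #8: 7→0→2→10→9→6→5→3 push 2
augment #9: 7→0→2→10→9→6→12→11→3 push 3
max flow = 60; residual-reachable set from 7 gives S-side
cut edges (S→T): {(5,3), (7,11), (10,3), (12,11)} total cap 60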